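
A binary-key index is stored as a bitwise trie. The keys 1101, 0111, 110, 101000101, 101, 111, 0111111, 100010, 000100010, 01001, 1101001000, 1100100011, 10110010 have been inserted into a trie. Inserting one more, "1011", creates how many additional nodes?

0

Every character of "1011" already lies on an existing path (it is a prefix of some stored word).
No new nodes are needed: 0.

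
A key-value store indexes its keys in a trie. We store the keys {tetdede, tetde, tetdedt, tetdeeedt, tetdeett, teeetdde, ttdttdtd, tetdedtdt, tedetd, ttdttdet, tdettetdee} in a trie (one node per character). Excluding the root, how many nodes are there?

For each word, the new-node count is its length minus the longest prefix already in the trie:
  "tetdede" → 7 new (t, e, t, d, e, d, e)
  "tetde" → prefix "tetde" already present; 0 new (none)
  "tetdedt" → prefix "tetded" already present; 1 new (t)
  "tetdeeedt" → prefix "tetde" already present; 4 new (e, e, d, t)
  "tetdeett" → prefix "tetdee" already present; 2 new (t, t)
  "teeetdde" → prefix "te" already present; 6 new (e, e, t, d, d, e)
  "ttdttdtd" → prefix "t" already present; 7 new (t, d, t, t, d, t, d)
  "tetdedtdt" → prefix "tetdedt" already present; 2 new (d, t)
  "tedetd" → prefix "te" already present; 4 new (d, e, t, d)
  "ttdttdet" → prefix "ttdttd" already present; 2 new (e, t)
  "tdettetdee" → prefix "t" already present; 9 new (d, e, t, t, e, t, d, e, e)
Total nodes = 7 + 0 + 1 + 4 + 2 + 6 + 7 + 2 + 4 + 2 + 9 = 44

44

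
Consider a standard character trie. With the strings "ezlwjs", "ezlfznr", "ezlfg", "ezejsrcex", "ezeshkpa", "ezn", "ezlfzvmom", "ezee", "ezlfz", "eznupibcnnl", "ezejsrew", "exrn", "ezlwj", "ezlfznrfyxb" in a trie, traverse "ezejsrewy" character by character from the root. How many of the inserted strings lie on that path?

1

Traverse "ezejsrewy" character by character; count nodes along the way that are marked as word ends.
Prefixes of the query that are stored words: "ezejsrew"
Count: 1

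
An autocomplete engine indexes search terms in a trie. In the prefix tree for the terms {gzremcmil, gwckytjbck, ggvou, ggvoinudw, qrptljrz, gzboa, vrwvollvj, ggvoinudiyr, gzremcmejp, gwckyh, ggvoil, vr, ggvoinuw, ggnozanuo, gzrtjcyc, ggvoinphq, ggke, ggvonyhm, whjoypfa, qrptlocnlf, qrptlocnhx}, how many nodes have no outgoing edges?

Leaves are exactly the stored words that no other stored word extends.
Those words: "ggke", "ggnozanuo", "ggvoil", "ggvoinphq", "ggvoinudiyr", "ggvoinudw", "ggvoinuw", "ggvonyhm", "ggvou", "gwckyh", "gwckytjbck", "gzboa", "gzremcmejp", "gzremcmil", "gzrtjcyc", "qrptljrz", "qrptlocnhx", "qrptlocnlf", "vrwvollvj", "whjoypfa"
Leaf count: 20

20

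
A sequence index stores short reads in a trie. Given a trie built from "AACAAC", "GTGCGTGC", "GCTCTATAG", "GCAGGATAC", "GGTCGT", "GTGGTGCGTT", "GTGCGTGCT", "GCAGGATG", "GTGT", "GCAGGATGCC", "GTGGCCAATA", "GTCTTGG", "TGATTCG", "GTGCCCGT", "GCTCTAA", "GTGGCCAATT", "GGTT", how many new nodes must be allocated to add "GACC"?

3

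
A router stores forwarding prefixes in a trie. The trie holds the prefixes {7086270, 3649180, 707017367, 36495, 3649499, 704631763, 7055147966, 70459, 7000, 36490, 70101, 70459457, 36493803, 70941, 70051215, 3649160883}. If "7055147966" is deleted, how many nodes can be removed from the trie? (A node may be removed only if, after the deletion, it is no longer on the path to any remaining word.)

A node on "7055147966"'s path can go only if nothing else ends at it or branches off below it.
The suffix "55147966" (8 nodes) is used only by "7055147966"; the node for "70" still has the child "8", so pruning stops there.
Nodes removed: 8

8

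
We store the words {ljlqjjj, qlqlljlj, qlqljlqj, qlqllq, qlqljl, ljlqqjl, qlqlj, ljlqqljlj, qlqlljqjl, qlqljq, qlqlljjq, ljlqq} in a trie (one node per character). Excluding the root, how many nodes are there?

Count nodes per top-level branch (shared prefixes stored once):
  'l'-branch (ljlqjjj, ljlqq, ljlqqjl, ljlqqljlj): 14 nodes
  'q'-branch (qlqlj, qlqljl, qlqljlqj, qlqljq, qlqlljjq, qlqlljlj, qlqlljqjl, qlqllq): 19 nodes
Sum: 33

33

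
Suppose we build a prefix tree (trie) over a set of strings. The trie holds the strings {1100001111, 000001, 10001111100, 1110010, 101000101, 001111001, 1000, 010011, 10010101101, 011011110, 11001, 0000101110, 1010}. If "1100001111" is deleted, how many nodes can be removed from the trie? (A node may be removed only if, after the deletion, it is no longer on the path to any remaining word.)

Walk "1100001111" from the leaf back toward the root, removing each node that no remaining word uses.
The suffix "001111" (6 nodes) is used only by "1100001111"; the node for "1100" still has the child "1", so pruning stops there.
Nodes removed: 6

6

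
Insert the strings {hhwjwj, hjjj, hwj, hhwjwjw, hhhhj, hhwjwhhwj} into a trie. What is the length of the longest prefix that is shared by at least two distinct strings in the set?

Equivalently: take the maximum, over all pairs, of their longest common prefix length.
"hhwjwj" and "hhwjwjw" agree on "hhwjwj" (6 characters) before diverging; nothing deeper is shared.
Longest shared-prefix length: 6

6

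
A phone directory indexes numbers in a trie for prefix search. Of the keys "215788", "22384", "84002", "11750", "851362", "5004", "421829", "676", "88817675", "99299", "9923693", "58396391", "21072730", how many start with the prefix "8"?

Walk to "8"; the words in its subtree are exactly those with that prefix.
Words under "8": 84002, 851362, 88817675
Count: 3

3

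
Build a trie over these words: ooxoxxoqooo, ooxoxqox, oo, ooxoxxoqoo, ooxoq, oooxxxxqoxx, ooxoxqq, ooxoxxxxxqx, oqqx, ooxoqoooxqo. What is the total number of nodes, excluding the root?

Trie structure (* marks end of a word):
(root)
└─ o
   ├─ o *
   │  ├─ o
   │  │  └─ x
   │  │     └─ x
   │  │        └─ x
   │  │           └─ x
   │  │              └─ q
   │  │                 └─ o
   │  │                    └─ x
   │  │                       └─ x *
   │  └─ x
   │     └─ o
   │        ├─ q *
   │        │  └─ o
   │        │     └─ o
   │        │        └─ o
   │        │           └─ x
   │        │              └─ q
   │        │                 └─ o *
   │        └─ x
   │           ├─ q
   │           │  ├─ o
   │           │  │  └─ x *
   │           │  └─ q *
   │           └─ x
   │              ├─ o
   │              │  └─ q
   │              │     └─ o
   │              │        └─ o *
   │              │           └─ o *
   │              └─ x
   │                 └─ x
   │                    └─ x
   │                       └─ q
   │                          └─ x *
   └─ q
      └─ q
         └─ x *
Counting every labelled node above: 39.

39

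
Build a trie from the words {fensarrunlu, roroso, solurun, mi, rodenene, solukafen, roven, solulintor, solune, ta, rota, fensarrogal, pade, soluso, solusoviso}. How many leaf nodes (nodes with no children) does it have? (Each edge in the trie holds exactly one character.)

14

A leaf is a node with no children — equivalently, the end of a word that is not a proper prefix of any other stored word.
Those words: "fensarrogal", "fensarrunlu", "mi", "pade", "rodenene", "roroso", "rota", "roven", "solukafen", "solulintor", "solune", "solurun", "solusoviso", "ta"
Leaf count: 14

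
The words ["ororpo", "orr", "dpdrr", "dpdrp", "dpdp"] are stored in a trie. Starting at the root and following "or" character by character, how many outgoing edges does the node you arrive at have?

2

The children of the "or" node are the distinct next characters among strings starting with "or".
Characters that immediately follow "or" among the stored strings: {o, r}.
That node has 2 child edges.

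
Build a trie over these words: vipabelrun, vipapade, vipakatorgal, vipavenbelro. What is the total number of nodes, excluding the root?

30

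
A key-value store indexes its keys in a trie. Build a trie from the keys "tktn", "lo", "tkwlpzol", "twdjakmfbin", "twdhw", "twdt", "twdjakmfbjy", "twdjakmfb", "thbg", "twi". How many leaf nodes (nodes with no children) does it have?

9

Leaves are exactly the stored words that no other stored word extends.
Those words: "lo", "thbg", "tktn", "tkwlpzol", "twdhw", "twdjakmfbin", "twdjakmfbjy", "twdt", "twi"
Leaf count: 9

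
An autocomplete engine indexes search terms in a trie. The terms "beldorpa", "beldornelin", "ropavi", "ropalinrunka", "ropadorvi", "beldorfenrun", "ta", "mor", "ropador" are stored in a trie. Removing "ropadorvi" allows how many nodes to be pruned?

A node on "ropadorvi"'s path can go only if nothing else ends at it or branches off below it.
The suffix "vi" (2 nodes) is used only by "ropadorvi"; "ropador" is itself a stored word, so pruning stops there.
Nodes removed: 2

2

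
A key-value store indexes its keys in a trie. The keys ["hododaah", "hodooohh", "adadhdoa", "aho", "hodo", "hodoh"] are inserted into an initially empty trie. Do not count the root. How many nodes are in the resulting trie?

Count nodes per top-level branch (shared prefixes stored once):
  'a'-branch (adadhdoa, aho): 10 nodes
  'h'-branch (hodo, hododaah, hodoh, hodooohh): 13 nodes
Sum: 23

23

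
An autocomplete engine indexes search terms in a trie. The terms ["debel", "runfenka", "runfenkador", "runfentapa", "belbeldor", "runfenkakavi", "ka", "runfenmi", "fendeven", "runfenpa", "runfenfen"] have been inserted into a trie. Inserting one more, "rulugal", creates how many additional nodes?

5

The longest prefix of "rulugal" already in the trie is "ru" (length 2).
Each of the 5 remaining characters creates one node.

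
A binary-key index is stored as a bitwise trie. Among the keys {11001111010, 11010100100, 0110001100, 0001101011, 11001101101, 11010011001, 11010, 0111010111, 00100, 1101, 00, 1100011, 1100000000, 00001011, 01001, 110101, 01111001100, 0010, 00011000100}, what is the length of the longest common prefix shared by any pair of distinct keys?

6

The deepest shared node is where two words last agree before diverging.
"00011000100" and "0001101011" agree on "000110" (6 characters) before diverging; nothing deeper is shared.
Longest shared-prefix length: 6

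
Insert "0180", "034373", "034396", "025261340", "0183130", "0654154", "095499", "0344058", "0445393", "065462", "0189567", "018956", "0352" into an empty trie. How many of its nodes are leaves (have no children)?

A leaf is a node with no children — equivalently, the end of a word that is not a proper prefix of any other stored word.
Those words: "0180", "0183130", "0189567", "025261340", "034373", "034396", "0344058", "0352", "0445393", "0654154", "065462", "095499"
Leaf count: 12

12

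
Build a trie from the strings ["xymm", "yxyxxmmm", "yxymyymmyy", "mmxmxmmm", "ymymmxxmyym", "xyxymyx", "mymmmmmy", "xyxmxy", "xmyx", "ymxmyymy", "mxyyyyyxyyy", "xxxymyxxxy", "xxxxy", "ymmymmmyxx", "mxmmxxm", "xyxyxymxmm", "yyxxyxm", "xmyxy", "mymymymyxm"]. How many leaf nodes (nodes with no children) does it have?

Leaves are exactly the stored words that no other stored word extends.
Those words: "mmxmxmmm", "mxmmxxm", "mxyyyyyxyyy", "mymmmmmy", "mymymymyxm", "xmyxy", "xxxxy", "xxxymyxxxy", "xymm", "xyxmxy", "xyxymyx", "xyxyxymxmm", "ymmymmmyxx", "ymxmyymy", "ymymmxxmyym", "yxymyymmyy", "yxyxxmmm", "yyxxyxm"
Leaf count: 18

18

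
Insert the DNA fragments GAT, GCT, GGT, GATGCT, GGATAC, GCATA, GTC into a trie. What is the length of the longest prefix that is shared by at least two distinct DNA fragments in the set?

3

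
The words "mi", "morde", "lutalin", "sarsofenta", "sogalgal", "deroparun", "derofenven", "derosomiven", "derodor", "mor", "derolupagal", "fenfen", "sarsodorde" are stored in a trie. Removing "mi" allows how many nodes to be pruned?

1

After clearing the end-marker at "mi", prune upward until reaching a node still needed by another word.
The suffix "i" (1 node) is used only by "mi"; the node for "m" still has the child "o", so pruning stops there.
Nodes removed: 1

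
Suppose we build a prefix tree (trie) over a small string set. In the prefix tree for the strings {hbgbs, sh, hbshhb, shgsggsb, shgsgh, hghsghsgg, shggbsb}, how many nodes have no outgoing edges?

6

Leaves are exactly the stored words that no other stored word extends.
Those words: "hbgbs", "hbshhb", "hghsghsgg", "shggbsb", "shgsggsb", "shgsgh"
Leaf count: 6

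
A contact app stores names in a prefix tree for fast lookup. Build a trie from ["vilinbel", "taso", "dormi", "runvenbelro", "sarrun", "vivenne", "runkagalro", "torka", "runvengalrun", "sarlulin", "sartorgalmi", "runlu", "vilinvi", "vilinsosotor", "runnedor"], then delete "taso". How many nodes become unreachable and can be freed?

Walk "taso" from the leaf back toward the root, removing each node that no remaining word uses.
The suffix "aso" (3 nodes) is used only by "taso"; the node for "t" still has the child "o", so pruning stops there.
Nodes removed: 3

3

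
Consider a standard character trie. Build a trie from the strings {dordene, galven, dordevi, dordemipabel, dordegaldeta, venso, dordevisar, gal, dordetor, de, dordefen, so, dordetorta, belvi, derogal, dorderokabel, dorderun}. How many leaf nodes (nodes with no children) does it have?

A leaf is a node with no children — equivalently, the end of a word that is not a proper prefix of any other stored word.
Those words: "belvi", "derogal", "dordefen", "dordegaldeta", "dordemipabel", "dordene", "dorderokabel", "dorderun", "dordetorta", "dordevisar", "galven", "so", "venso"
Leaf count: 13

13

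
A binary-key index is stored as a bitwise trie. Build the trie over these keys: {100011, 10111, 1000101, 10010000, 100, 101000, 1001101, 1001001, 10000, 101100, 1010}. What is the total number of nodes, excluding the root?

26

Count nodes per top-level branch (shared prefixes stored once):
  '1'-branch (100, 10000, 1000101, 100011, 10010000, 1001001, 1001101, 1010, 101000, 101100, 10111): 26 nodes
Sum: 26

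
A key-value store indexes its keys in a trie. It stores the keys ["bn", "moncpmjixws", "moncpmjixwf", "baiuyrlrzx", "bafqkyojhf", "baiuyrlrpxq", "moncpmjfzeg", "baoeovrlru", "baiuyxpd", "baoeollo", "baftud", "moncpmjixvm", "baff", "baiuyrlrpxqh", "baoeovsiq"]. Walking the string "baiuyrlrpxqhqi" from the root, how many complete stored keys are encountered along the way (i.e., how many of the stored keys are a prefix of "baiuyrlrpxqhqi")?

2

Check each prefix of "baiuyrlrpxqhqi" against the stored set — each match is an end-marker on the path.
Prefixes of the query that are stored words: "baiuyrlrpxq", "baiuyrlrpxqh"
Count: 2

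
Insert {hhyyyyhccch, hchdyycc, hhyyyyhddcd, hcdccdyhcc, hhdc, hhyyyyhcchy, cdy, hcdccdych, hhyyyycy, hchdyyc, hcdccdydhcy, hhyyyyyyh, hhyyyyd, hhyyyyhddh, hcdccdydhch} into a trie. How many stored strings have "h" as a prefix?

14

Filter for entries beginning with "h":
Words under "h": hcdccdych, hcdccdydhch, hcdccdydhcy, hcdccdyhcc, hchdyyc, hchdyycc, hhdc, hhyyyycy, hhyyyyd, hhyyyyhccch, hhyyyyhcchy, hhyyyyhddcd, hhyyyyhddh, hhyyyyyyh
Count: 14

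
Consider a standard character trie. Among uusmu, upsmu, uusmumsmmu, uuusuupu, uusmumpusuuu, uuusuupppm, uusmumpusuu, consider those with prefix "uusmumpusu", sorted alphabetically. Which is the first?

Filter for "uusmumpusu…" and sort: "uusmumpusuu", "uusmumpusuuu"
The 1st is uusmumpusuu.

uusmumpusuu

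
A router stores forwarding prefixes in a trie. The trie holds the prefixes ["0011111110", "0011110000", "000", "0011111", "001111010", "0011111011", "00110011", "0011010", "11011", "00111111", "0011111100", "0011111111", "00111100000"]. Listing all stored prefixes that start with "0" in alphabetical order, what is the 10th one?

0011111100

Words with prefix "0", in lexicographic order: "000", "00110011", "0011010", "0011110000", "00111100000", "001111010", "0011111", "0011111011", "00111111", "0011111100", "0011111110", "0011111111"
Position 10: 0011111100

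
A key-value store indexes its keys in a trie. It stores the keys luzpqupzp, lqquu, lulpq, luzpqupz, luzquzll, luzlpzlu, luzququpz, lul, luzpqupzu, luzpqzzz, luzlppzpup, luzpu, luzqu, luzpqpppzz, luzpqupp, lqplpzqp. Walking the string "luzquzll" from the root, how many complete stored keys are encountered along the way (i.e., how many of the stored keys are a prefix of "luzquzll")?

Traverse "luzquzll" character by character; count nodes along the way that are marked as word ends.
Prefixes of the query that are stored words: "luzqu", "luzquzll"
Count: 2

2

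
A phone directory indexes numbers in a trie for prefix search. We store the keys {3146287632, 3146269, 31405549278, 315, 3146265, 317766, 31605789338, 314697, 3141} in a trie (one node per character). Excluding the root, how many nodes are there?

38

Trie structure (* marks end of a word):
(root)
└─ 3
   └─ 1
      ├─ 4
      │  ├─ 0
      │  │  └─ 5
      │  │     └─ 5
      │  │        └─ 4
      │  │           └─ 9
      │  │              └─ 2
      │  │                 └─ 7
      │  │                    └─ 8 *
      │  ├─ 1 *
      │  └─ 6
      │     ├─ 2
      │     │  ├─ 6
      │     │  │  ├─ 5 *
      │     │  │  └─ 9 *
      │     │  └─ 8
      │     │     └─ 7
      │     │        └─ 6
      │     │           └─ 3
      │     │              └─ 2 *
      │     └─ 9
      │        └─ 7 *
      ├─ 5 *
      ├─ 6
      │  └─ 0
      │     └─ 5
      │        └─ 7
      │           └─ 8
      │              └─ 9
      │                 └─ 3
      │                    └─ 3
      │                       └─ 8 *
      └─ 7
         └─ 7
            └─ 6
               └─ 6 *
Counting every labelled node above: 38.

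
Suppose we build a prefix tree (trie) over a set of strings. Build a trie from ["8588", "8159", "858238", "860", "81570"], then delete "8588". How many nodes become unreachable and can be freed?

After clearing the end-marker at "8588", prune upward until reaching a node still needed by another word.
The suffix "8" (1 node) is used only by "8588"; the node for "858" still has the child "2", so pruning stops there.
Nodes removed: 1

1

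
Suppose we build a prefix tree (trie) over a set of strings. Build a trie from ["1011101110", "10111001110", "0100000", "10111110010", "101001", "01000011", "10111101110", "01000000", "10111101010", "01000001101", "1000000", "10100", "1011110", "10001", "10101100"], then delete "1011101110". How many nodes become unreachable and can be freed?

4

Walk "1011101110" from the leaf back toward the root, removing each node that no remaining word uses.
The suffix "1110" (4 nodes) is used only by "1011101110"; the node for "101110" still has the child "0", so pruning stops there.
Nodes removed: 4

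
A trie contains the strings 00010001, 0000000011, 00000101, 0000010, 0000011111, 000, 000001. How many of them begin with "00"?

Walk to "00"; the words in its subtree are exactly those with that prefix.
Matches: "000", "0000000011", "000001", "0000010", "00000101", "0000011111", "00010001"
Count: 7

7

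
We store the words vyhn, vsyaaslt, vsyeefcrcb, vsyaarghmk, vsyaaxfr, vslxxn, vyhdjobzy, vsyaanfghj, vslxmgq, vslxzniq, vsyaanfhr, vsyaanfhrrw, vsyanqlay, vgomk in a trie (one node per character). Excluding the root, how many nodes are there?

61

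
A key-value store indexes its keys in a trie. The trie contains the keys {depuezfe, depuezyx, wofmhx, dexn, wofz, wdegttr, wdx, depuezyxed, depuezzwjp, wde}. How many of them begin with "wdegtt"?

1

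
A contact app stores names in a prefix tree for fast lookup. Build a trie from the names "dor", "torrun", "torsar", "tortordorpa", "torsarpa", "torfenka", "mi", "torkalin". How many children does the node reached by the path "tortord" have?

1

Follow the path "tortord" to its node, then look at its outgoing edges.
Distinct next characters after "tortord": o.
That node has 1 child edge.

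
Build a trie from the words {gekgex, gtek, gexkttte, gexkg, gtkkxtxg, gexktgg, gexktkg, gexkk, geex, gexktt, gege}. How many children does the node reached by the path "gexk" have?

The children of the "gexk" node are the distinct next characters among strings starting with "gexk".
Distinct next characters after "gexk": g, k, t.
That node has 3 child edges.

3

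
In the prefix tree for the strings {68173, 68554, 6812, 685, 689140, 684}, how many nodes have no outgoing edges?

5

Leaves are exactly the stored words that no other stored word extends.
Those words: "6812", "68173", "684", "68554", "689140"
Leaf count: 5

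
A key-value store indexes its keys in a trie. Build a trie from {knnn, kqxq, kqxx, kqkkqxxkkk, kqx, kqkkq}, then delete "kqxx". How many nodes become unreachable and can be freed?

A node on "kqxx"'s path can go only if nothing else ends at it or branches off below it.
The suffix "x" (1 node) is used only by "kqxx"; the node for "kqx" still has the child "q", so pruning stops there.
Nodes removed: 1

1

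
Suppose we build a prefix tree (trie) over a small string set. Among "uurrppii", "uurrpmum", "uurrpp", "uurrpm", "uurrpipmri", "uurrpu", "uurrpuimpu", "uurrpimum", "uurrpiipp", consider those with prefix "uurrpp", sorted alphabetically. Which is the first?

DFS of the "uurrpp" subtree visits, in order: "uurrpp", "uurrppii"
Position 1: uurrpp

uurrpp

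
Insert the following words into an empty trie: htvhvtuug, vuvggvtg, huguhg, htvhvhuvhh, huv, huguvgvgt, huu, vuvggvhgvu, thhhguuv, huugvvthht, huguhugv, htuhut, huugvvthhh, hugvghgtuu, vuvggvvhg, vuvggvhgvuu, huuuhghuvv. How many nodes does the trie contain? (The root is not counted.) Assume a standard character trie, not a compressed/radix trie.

Count nodes per top-level branch (shared prefixes stored once):
  'h'-branch (htuhut, htvhvhuvhh, htvhvtuug, huguhg, huguhugv, huguvgvgt, hugvghgtuu, huu, huugvvthhh, huugvvthht, huuuhghuvv, huv): 55 nodes
  't'-branch (thhhguuv): 8 nodes
  'v'-branch (vuvggvhgvu, vuvggvhgvuu, vuvggvtg, vuvggvvhg): 16 nodes
Sum: 79

79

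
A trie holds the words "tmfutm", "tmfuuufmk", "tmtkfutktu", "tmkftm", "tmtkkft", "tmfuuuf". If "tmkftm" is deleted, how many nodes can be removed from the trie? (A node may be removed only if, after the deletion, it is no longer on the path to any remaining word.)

4

A node on "tmkftm"'s path can go only if nothing else ends at it or branches off below it.
The suffix "kftm" (4 nodes) is used only by "tmkftm"; the node for "tm" still has the child "f", so pruning stops there.
Nodes removed: 4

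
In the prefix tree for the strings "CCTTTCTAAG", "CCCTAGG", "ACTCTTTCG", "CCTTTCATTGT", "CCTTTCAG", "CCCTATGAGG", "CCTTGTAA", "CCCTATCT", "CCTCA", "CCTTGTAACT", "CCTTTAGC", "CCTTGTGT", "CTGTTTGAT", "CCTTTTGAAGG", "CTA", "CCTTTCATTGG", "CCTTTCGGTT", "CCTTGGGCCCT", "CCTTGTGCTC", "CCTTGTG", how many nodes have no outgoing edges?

Leaves are exactly the stored words that no other stored word extends.
Those words: "ACTCTTTCG", "CCCTAGG", "CCCTATCT", "CCCTATGAGG", "CCTCA", "CCTTGGGCCCT", "CCTTGTAACT", "CCTTGTGCTC", "CCTTGTGT", "CCTTTAGC", "CCTTTCAG", "CCTTTCATTGG", "CCTTTCATTGT", "CCTTTCGGTT", "CCTTTCTAAG", "CCTTTTGAAGG", "CTA", "CTGTTTGAT"
Leaf count: 18

18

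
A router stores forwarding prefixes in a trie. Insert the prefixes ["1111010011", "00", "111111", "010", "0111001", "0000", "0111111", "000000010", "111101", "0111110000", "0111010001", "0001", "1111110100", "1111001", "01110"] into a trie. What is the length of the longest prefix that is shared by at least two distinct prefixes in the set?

6

The deepest shared node is where two words last agree before diverging.
e.g. "0111110000" and "0111111" share the prefix "011111" of length 6; no pair shares a longer one.
Longest shared-prefix length: 6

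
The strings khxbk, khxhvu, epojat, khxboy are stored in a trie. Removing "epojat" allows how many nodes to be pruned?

6

After clearing the end-marker at "epojat", prune upward until reaching a node still needed by another word.
No other word shares any prefix with "epojat", so all 6 of its nodes go.
Nodes removed: 6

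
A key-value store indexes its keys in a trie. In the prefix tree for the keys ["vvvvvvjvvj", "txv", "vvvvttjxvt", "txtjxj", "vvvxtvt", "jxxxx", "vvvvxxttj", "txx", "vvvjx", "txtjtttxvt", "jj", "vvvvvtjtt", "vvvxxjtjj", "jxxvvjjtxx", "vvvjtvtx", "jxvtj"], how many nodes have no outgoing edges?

16

Leaves are exactly the stored words that no other stored word extends.
Those words: "jj", "jxvtj", "jxxvvjjtxx", "jxxxx", "txtjtttxvt", "txtjxj", "txv", "txx", "vvvjtvtx", "vvvjx", "vvvvttjxvt", "vvvvvtjtt", "vvvvvvjvvj", "vvvvxxttj", "vvvxtvt", "vvvxxjtjj"
Leaf count: 16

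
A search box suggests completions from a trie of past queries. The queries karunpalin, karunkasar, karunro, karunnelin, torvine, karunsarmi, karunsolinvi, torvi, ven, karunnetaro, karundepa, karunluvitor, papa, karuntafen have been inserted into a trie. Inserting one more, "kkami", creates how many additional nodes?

4

"k" is already a path in the trie; the remaining "kami" must be added.
New nodes needed: |"kkami"| − 1 = 5 − 1 = 4.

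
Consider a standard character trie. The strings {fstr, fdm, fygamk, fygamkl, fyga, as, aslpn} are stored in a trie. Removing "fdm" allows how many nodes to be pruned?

2

Walk "fdm" from the leaf back toward the root, removing each node that no remaining word uses.
The suffix "dm" (2 nodes) is used only by "fdm"; the node for "f" still has the child "s", so pruning stops there.
Nodes removed: 2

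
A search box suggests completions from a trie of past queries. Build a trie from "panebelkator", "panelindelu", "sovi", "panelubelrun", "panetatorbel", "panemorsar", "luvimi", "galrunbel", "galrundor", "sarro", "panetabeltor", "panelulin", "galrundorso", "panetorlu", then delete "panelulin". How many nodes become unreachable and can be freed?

After clearing the end-marker at "panelulin", prune upward until reaching a node still needed by another word.
The suffix "lin" (3 nodes) is used only by "panelulin"; the node for "panelu" still has the child "b", so pruning stops there.
Nodes removed: 3

3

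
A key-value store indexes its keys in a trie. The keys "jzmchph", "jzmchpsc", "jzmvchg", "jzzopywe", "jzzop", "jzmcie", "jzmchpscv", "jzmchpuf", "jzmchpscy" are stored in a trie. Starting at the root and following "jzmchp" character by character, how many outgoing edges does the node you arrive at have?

The children of the "jzmchp" node are the distinct next characters among strings starting with "jzmchp".
Characters that immediately follow "jzmchp" among the stored strings: {h, s, u}.
That node has 3 child edges.

3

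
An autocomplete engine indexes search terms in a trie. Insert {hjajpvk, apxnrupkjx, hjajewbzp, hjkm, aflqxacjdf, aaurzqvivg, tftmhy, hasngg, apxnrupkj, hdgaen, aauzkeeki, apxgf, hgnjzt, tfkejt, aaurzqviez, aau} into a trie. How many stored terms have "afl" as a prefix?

1

Walk to "afl"; the words in its subtree are exactly those with that prefix.
Matches: "aflqxacjdf"
Count: 1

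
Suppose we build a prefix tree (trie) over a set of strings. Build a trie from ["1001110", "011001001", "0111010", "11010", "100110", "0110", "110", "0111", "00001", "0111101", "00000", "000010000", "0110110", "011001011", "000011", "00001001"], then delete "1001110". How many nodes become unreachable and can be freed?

2

A node on "1001110"'s path can go only if nothing else ends at it or branches off below it.
The suffix "10" (2 nodes) is used only by "1001110"; the node for "10011" still has the child "0", so pruning stops there.
Nodes removed: 2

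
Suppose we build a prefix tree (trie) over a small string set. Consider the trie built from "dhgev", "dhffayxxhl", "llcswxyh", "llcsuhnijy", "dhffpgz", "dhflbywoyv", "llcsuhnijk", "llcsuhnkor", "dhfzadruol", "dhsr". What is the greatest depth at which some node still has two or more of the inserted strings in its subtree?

9

Look for the deepest trie node that still has at least two words in its subtree.
"llcsuhnijk" and "llcsuhnijy" agree on "llcsuhnij" (9 characters) before diverging; nothing deeper is shared.
Longest shared-prefix length: 9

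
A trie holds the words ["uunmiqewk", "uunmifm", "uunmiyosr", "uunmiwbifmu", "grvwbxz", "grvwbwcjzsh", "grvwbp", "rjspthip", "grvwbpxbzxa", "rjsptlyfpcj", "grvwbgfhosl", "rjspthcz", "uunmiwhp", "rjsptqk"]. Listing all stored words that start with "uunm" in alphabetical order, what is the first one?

uunmifm

Filter for "uunm…" and sort: "uunmifm", "uunmiqewk", "uunmiwbifmu", "uunmiwhp", "uunmiyosr"
The 1st is uunmifm.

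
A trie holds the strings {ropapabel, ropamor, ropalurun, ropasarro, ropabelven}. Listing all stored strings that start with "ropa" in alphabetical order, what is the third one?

ropamor

Words with prefix "ropa", in lexicographic order: "ropabelven", "ropalurun", "ropamor", "ropapabel", "ropasarro"
The 3rd is ropamor.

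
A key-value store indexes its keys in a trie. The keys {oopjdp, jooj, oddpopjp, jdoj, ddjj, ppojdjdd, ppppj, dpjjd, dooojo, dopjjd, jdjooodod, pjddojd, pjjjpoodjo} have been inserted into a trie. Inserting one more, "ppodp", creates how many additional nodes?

Walking "ppodp" from the root, the first 3 characters ("ppo") follow existing edges; "d" is the first miss.
So 5 − 3 = 2 new nodes.

2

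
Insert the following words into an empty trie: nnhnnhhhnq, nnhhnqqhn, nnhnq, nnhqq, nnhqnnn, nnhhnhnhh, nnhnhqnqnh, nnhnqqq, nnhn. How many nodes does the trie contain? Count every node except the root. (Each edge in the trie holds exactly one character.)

34

For each word, the new-node count is its length minus the longest prefix already in the trie:
  "nnhnnhhhnq" → 10 new (n, n, h, n, n, h, h, h, n, q)
  "nnhhnqqhn" → prefix "nnh" already present; 6 new (h, n, q, q, h, n)
  "nnhnq" → prefix "nnhn" already present; 1 new (q)
  "nnhqq" → prefix "nnh" already present; 2 new (q, q)
  "nnhqnnn" → prefix "nnhq" already present; 3 new (n, n, n)
  "nnhhnhnhh" → prefix "nnhhn" already present; 4 new (h, n, h, h)
  "nnhnhqnqnh" → prefix "nnhn" already present; 6 new (h, q, n, q, n, h)
  "nnhnqqq" → prefix "nnhnq" already present; 2 new (q, q)
  "nnhn" → prefix "nnhn" already present; 0 new (none)
Total nodes = 10 + 6 + 1 + 2 + 3 + 4 + 6 + 2 + 0 = 34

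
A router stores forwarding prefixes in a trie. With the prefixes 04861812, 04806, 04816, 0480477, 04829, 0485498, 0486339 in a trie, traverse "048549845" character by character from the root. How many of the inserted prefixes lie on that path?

Traverse "048549845" character by character; count nodes along the way that are marked as word ends.
Prefixes of the query that are stored words: "0485498"
Count: 1

1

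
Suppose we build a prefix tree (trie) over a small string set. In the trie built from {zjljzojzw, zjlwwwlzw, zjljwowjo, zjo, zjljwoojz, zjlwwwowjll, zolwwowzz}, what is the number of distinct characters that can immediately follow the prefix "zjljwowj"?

The children of the "zjljwowj" node are the distinct next characters among strings starting with "zjljwowj".
Distinct next characters after "zjljwowj": o.
That node has 1 child edge.

1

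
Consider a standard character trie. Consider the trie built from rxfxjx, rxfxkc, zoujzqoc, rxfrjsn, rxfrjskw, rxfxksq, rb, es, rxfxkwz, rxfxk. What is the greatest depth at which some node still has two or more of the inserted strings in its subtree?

6

Look for the deepest trie node that still has at least two words in its subtree.
"rxfrjskw" and "rxfrjsn" agree on "rxfrjs" (6 characters) before diverging; nothing deeper is shared.
Longest shared-prefix length: 6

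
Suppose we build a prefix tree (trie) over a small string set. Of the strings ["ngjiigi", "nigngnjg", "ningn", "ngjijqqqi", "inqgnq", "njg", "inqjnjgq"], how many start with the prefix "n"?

Filter for entries beginning with "n":
Words under "n": ngjiigi, ngjijqqqi, nigngnjg, ningn, njg
Count: 5

5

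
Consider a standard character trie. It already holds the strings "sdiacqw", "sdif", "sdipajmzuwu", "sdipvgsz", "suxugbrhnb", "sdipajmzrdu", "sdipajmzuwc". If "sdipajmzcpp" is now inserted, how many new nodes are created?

3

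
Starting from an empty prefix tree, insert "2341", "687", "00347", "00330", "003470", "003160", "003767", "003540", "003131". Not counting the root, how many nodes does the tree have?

26

For each word, the new-node count is its length minus the longest prefix already in the trie:
  "2341" → 4 new (2, 3, 4, 1)
  "687" → 3 new (6, 8, 7)
  "00347" → 5 new (0, 0, 3, 4, 7)
  "00330" → prefix "003" already present; 2 new (3, 0)
  "003470" → prefix "00347" already present; 1 new (0)
  "003160" → prefix "003" already present; 3 new (1, 6, 0)
  "003767" → prefix "003" already present; 3 new (7, 6, 7)
  "003540" → prefix "003" already present; 3 new (5, 4, 0)
  "003131" → prefix "0031" already present; 2 new (3, 1)
Total nodes = 4 + 3 + 5 + 2 + 1 + 3 + 3 + 3 + 2 = 26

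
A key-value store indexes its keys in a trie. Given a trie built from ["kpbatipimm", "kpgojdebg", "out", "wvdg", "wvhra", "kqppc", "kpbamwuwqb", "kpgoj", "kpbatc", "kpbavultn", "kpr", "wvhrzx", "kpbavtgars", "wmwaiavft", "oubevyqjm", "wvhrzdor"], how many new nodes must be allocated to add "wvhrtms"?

The longest prefix of "wvhrtms" already in the trie is "wvhr" (length 4).
Each of the 3 remaining characters creates one node.

3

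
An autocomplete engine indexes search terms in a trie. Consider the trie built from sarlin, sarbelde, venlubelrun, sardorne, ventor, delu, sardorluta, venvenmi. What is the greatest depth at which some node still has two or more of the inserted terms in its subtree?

6

Equivalently: take the maximum, over all pairs, of their longest common prefix length.
"sardorluta" and "sardorne" agree on "sardor" (6 characters) before diverging; nothing deeper is shared.
Longest shared-prefix length: 6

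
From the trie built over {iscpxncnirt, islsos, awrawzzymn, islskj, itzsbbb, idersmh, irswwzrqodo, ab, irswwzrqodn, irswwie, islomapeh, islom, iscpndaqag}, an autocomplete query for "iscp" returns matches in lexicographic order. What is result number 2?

Filter for "iscp…" and sort: "iscpndaqag", "iscpxncnirt"
The 2nd is iscpxncnirt.

iscpxncnirt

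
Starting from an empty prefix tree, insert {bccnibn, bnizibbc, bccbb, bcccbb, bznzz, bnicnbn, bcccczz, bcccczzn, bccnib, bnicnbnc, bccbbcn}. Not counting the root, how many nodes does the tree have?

Count nodes per top-level branch (shared prefixes stored once):
  'b'-branch (bccbb, bccbbcn, bcccbb, bcccczz, bcccczzn, bccnib, bccnibn, bnicnbn, bnicnbnc, bnizibbc, bznzz): 34 nodes
Sum: 34

34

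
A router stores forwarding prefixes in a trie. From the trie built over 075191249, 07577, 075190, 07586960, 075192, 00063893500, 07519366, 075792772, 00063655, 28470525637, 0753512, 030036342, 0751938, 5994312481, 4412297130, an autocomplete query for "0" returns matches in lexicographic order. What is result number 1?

Filter for "0…" and sort: "00063655", "00063893500", "030036342", "075190", "075191249", "075192", "07519366", "0751938", "0753512", "07577", "075792772", "07586960"
The 1st is 00063655.

00063655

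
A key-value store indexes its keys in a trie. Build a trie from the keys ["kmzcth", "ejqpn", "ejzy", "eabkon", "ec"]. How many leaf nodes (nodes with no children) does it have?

Leaves are exactly the stored words that no other stored word extends.
Those words: "eabkon", "ec", "ejqpn", "ejzy", "kmzcth"
Leaf count: 5

5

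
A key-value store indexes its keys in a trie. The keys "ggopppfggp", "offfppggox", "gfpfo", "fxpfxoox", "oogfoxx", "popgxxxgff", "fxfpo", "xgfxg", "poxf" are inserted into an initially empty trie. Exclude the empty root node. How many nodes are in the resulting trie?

58

Insert word by word; a character creates a node only if that edge doesn't already exist:
  "ggopppfggp" → 10 new (g, g, o, p, p, p, f, g, g, p)
  "offfppggox" → 10 new (o, f, f, f, p, p, g, g, o, x)
  "gfpfo" → prefix "g" already present; 4 new (f, p, f, o)
  "fxpfxoox" → 8 new (f, x, p, f, x, o, o, x)
  "oogfoxx" → prefix "o" already present; 6 new (o, g, f, o, x, x)
  "popgxxxgff" → 10 new (p, o, p, g, x, x, x, g, f, f)
  "fxfpo" → prefix "fx" already present; 3 new (f, p, o)
  "xgfxg" → 5 new (x, g, f, x, g)
  "poxf" → prefix "po" already present; 2 new (x, f)
Total nodes = 10 + 10 + 4 + 8 + 6 + 10 + 3 + 5 + 2 = 58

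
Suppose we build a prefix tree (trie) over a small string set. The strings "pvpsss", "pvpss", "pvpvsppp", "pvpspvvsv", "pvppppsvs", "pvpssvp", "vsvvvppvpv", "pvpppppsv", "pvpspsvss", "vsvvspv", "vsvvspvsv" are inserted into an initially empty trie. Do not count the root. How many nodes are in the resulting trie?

46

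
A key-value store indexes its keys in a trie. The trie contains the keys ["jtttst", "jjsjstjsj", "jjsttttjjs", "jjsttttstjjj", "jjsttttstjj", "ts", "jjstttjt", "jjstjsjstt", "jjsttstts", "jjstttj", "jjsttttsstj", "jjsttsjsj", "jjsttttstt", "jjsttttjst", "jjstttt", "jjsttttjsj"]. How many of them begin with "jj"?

14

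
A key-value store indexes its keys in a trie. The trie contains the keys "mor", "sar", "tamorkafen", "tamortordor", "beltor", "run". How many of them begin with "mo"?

Walk to "mo"; the words in its subtree are exactly those with that prefix.
Words under "mo": mor
Count: 1

1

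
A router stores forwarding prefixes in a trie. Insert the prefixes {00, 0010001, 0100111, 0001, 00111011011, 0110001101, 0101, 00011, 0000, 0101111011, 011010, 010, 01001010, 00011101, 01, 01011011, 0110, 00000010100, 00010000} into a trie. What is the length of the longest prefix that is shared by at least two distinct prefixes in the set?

5

Look for the deepest trie node that still has at least two words in its subtree.
"00011" and "00011101" agree on "00011" (5 characters) before diverging; nothing deeper is shared.
Longest shared-prefix length: 5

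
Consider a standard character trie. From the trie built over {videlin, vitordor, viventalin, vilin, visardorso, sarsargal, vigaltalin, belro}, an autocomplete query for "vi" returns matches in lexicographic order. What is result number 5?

vitordor

Filter for "vi…" and sort: "videlin", "vigaltalin", "vilin", "visardorso", "vitordor", "viventalin"
Position 5: vitordor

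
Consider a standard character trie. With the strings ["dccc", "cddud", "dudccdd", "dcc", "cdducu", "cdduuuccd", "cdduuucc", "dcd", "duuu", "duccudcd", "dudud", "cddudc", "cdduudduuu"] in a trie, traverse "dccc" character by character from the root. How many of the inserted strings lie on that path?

2

Walk "dccc" from the root; an end-of-word marker is hit whenever a stored word is a prefix of "dccc".
Prefixes of the query that are stored words: "dcc", "dccc"
Count: 2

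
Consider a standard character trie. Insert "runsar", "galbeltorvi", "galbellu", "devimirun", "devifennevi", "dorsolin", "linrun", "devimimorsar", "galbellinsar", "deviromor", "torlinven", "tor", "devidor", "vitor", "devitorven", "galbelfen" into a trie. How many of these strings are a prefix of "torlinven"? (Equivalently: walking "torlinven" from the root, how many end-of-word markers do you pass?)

Walk "torlinven" from the root; an end-of-word marker is hit whenever a stored word is a prefix of "torlinven".
Prefixes of the query that are stored words: "tor", "torlinven"
Count: 2

2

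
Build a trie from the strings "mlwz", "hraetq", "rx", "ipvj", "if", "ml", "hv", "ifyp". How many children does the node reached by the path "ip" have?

The children of the "ip" node are the distinct next characters among strings starting with "ip".
Characters that immediately follow "ip" among the stored strings: {v}.
That node has 1 child edge.

1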